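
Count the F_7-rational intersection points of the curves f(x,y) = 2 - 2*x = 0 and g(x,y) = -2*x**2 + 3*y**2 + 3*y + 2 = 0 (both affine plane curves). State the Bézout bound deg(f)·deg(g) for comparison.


Common zeros: {(1, 0), (1, 6)}; count = 2; Bézout bound = 2.

deg(f) = 1, deg(g) = 2, so Bézout bound = 2.
Scan x ∈ F_7. For each x, list the y ∈ F_7 with f(x, y) ≡ 0 and those with g(x, y) ≡ 0 (mod 7); the common zeros in that column are the intersection.
  x = 0: f ≡ 0 at y ∈ ∅; g ≡ 0 at y ∈ ∅; common: ∅.
  x = 1: f ≡ 0 at y ∈ {0, 1, 2, 3, 4, 5, 6}; g ≡ 0 at y ∈ {0, 6}; common: {0, 6}.
  x = 2: f ≡ 0 at y ∈ ∅; g ≡ 0 at y ∈ {1, 5}; common: ∅.
  x = 3: f ≡ 0 at y ∈ ∅; g ≡ 0 at y ∈ ∅; common: ∅.
  x = 4: f ≡ 0 at y ∈ ∅; g ≡ 0 at y ∈ ∅; common: ∅.
  x = 5: f ≡ 0 at y ∈ ∅; g ≡ 0 at y ∈ {1, 5}; common: ∅.
  x = 6: f ≡ 0 at y ∈ ∅; g ≡ 0 at y ∈ {0, 6}; common: ∅.
Collecting: common zeros = {(1, 0), (1, 6)}, so the count is 2.
Comparison with the Bézout bound: 2 ≤ 2 = deg(f)·deg(g), as expected for curves with no common component (the bound is attained).


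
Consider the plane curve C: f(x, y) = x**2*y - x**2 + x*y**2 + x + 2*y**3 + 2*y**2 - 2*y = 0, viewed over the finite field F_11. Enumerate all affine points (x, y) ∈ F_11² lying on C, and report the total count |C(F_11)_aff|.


Affine F_11-points: {(0, 0), (0, 3), (0, 7), (1, 0), (2, 4), (3, 2), (4, 10), (6, 3), (7, 4), (8, 10), (9, 8), (10, 1), (10, 7), (10, 8)}; count = 14.

For each of the 121 pairs (x, y) ∈ F_11², evaluate f(x, y) mod 11. Record the zeros.
  x = 0: [0↦0, 1↦2, 2↦9, 3↦0, 4↦9, 5↦4, 6↦8, 7↦0, 8↦3, 9↦7, 10↦2]  zeros at y ∈ {0, 3, 7}
  x = 1: [0↦0, 1↦4, 2↦4, 3↦1, 4↦7, 5↦1, 6↦6, 7↦1, 8↦9, 9↦9, 10↦2]  zeros at y ∈ {0}
  x = 2: [0↦9, 1↦6, 2↦1, 3↦6, 4↦0, 5↦6, 6↦3, 7↦3, 8↦7, 9↦5, 10↦9]  zeros at y ∈ {4}
  x = 3: [0↦5, 1↦8, 2↦0, 3↦4, 4↦10, 5↦8, 6↦10, 7↦6, 8↦8, 9↦6, 10↦1]  zeros at y ∈ {2}
  x = 4: [0↦10, 1↦10, 2↦1, 3↦6, 4↦4, 5↦7, 6↦5, 7↦10, 8↦1, 9↦1, 10↦0]  zeros at y ∈ {10}
  x = 5: [0↦2, 1↦1, 2↦4, 3↦1, 4↦4, 5↦3, 6↦10, 7↦4, 8↦8, 9↦1, 10↦6]  zeros at y ∈ ∅
  x = 6: [0↦3, 1↦3, 2↦9, 3↦0, 4↦10, 5↦7, 6↦3, 7↦10, 8↦7, 9↦6, 10↦8]  zeros at y ∈ {3}
  x = 7: [0↦2, 1↦5, 2↦5, 3↦3, 4↦0, 5↦8, 6↦6, 7↦6, 8↦9, 9↦5, 10↦6]  zeros at y ∈ {4}
  x = 8: [0↦10, 1↦7, 2↦3, 3↦10, 4↦7, 5↦6, 6↦8, 7↦3, 8↦3, 9↦9, 10↦0]  zeros at y ∈ {10}
  x = 9: [0↦5, 1↦9, 2↦3, 3↦10, 4↦9, 5↦1, 6↦9, 7↦1, 8↦0, 9↦7, 10↦1]  zeros at y ∈ {8}
  x = 10: [0↦9, 1↦0, 2↦5, 3↦3, 4↦6, 5↦4, 6↦9, 7↦0, 8↦0, 9↦10, 10↦9]  zeros at y ∈ {1, 7, 8}
Collecting zeros: affine points = {(0, 0), (0, 3), (0, 7), (1, 0), (2, 4), (3, 2), (4, 10), (6, 3), (7, 4), (8, 10), (9, 8), (10, 1), (10, 7), (10, 8)}.
Total count |C(F_11)_aff| = 14.


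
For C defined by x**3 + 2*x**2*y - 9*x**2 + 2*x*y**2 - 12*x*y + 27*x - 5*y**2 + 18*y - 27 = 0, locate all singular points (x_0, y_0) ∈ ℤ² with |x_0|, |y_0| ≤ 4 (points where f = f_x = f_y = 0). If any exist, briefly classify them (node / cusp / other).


Singular points: {(3, 0)}; classification: cusp.

Compute partial derivatives:
  f_x = 3*x**2 + 4*x*y - 18*x + 2*y**2 - 12*y + 27.
  f_y = 2*x**2 + 4*x*y - 12*x - 10*y + 18.
Scan x_0 ∈ {−4, ..., 4}. For each x_0, f_y(x_0, y) is a polynomial in y; find its integer roots y ∈ {−4, ..., 4}, then test f_x and f at those candidates.
  x = -4: f_y(-4, y) = 98 - 26*y; no integer root y with |y| ≤ 4.
  x = -3: f_y(-3, y) = 72 - 22*y; no integer root y with |y| ≤ 4.
  x = -2: f_y(-2, y) = 50 - 18*y; no integer root y with |y| ≤ 4.
  x = -1: f_y(-1, y) = 32 - 14*y; no integer root y with |y| ≤ 4.
  x = 0: f_y(0, y) = 18 - 10*y; no integer root y with |y| ≤ 4.
  x = 1: f_y(1, y) = 8 - 6*y; no integer root y with |y| ≤ 4.
  x = 2: f_y(2, y) = 2 - 2*y; vanishes at y ∈ {1}. (2, 1): f_x = 1 ≠ 0.
  x = 3: f_y(3, y) = 2*y; vanishes at y ∈ {0}. (3, 0): f_x = 0, f = 0 — SINGULAR.
  x = 4: f_y(4, y) = 6*y + 2; no integer root y with |y| ≤ 4.
Only singular point on the grid: (3, 0).
Classify: substitute x = 3 + u, y = 0 + v and expand: f = u**3 + 2*u**2*v + 2*u*v**2 + v**2.
No constant or linear terms (consistent with a singular point). Quadratic part: v**2. Cubic part: u**3 + 2*u**2*v + 2*u*v**2.
The quadratic part v**2 is a perfect square, so there is a single (double) tangent line v = 0, i.e. y = 0. Restricting the cubic part to that line (v = 0) leaves u**3 ≠ 0, so f is not divisible by v and the branch is v² ≈ -u**3 to lowest order — this is a cusp.
Classification: cusp.


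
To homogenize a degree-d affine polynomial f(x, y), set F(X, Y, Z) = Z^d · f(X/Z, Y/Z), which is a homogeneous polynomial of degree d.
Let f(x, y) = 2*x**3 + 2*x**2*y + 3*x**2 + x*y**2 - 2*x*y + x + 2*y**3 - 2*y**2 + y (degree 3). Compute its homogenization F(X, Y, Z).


F(X, Y, Z) = 2*X**3 + 2*X**2*Y + 3*X**2*Z + X*Y**2 - 2*X*Y*Z + X*Z**2 + 2*Y**3 - 2*Y**2*Z + Y*Z**2

deg(f) = 3.
Substitute x = X/Z, y = Y/Z into f, then multiply by Z^3.
  monomial 2·x^3·y^0 ↦ 2·X^3·Y^0·Z^0.
  monomial 2·x^2·y^1 ↦ 2·X^2·Y^1·Z^0.
  monomial 3·x^2·y^0 ↦ 3·X^2·Y^0·Z^1.
  monomial 1·x^1·y^2 ↦ 1·X^1·Y^2·Z^0.
  monomial -2·x^1·y^1 ↦ -2·X^1·Y^1·Z^1.
  monomial 1·x^1·y^0 ↦ 1·X^1·Y^0·Z^2.
  monomial 2·x^0·y^3 ↦ 2·X^0·Y^3·Z^0.
  monomial -2·x^0·y^2 ↦ -2·X^0·Y^2·Z^1.
  monomial 1·x^0·y^1 ↦ 1·X^0·Y^1·Z^2.
Collecting: F(X, Y, Z) = 2*X**3 + 2*X**2*Y + 3*X**2*Z + X*Y**2 - 2*X*Y*Z + X*Z**2 + 2*Y**3 - 2*Y**2*Z + Y*Z**2.


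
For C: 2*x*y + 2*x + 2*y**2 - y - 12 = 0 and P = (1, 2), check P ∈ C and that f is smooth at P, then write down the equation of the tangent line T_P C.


Tangent line at P: 6*x + 9*y - 24 = 0.

Step 1: f(1, 2) = 0, so P lies on C.
Step 2: partial derivatives
  f_x(x, y) = 2*y + 2, f_y(x, y) = 2*x + 4*y - 1.
  f_x(P) = 6, f_y(P) = 9 (gradient nonzero, so P is smooth).
Step 3: tangent line at P: 6·(x − 1) + 9·(y − 2) = 0.
Expanding: 6*x + 9*y - 24 = 0.


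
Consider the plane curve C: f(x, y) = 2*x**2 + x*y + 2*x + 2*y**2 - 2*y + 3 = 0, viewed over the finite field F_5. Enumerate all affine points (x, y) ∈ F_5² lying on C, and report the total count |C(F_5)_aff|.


Affine F_5-points: {(0, 3), (1, 4), (2, 0), (3, 1), (4, 2)}; count = 5.

For each of the 25 pairs (x, y) ∈ F_5², evaluate f(x, y) mod 5. Record the zeros.
  x = 0: [0↦3, 1↦3, 2↦2, 3↦0, 4↦2]  zeros at y ∈ {3}
  x = 1: [0↦2, 1↦3, 2↦3, 3↦2, 4↦0]  zeros at y ∈ {4}
  x = 2: [0↦0, 1↦2, 2↦3, 3↦3, 4↦2]  zeros at y ∈ {0}
  x = 3: [0↦2, 1↦0, 2↦2, 3↦3, 4↦3]  zeros at y ∈ {1}
  x = 4: [0↦3, 1↦2, 2↦0, 3↦2, 4↦3]  zeros at y ∈ {2}
Collecting zeros: affine points = {(0, 3), (1, 4), (2, 0), (3, 1), (4, 2)}.
Total count |C(F_5)_aff| = 5.


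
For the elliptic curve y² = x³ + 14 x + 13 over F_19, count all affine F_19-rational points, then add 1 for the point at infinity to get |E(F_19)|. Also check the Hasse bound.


Affine points = {(1, 3), (1, 16), (2, 7), (2, 12), (3, 5), (3, 14), (4, 0), (6, 3), (6, 16), (7, 6), (7, 13), (11, 4), (11, 15), (12, 3), (12, 16), (13, 6), (13, 13), (15, 8), (15, 11), (16, 1), (16, 18), (18, 6), (18, 13)}; affine count = 23; |E(F_19)| = 24.

Discriminant check: Δ ∝ 4a³ + 27b² = 4·14³ + 27·13² = 4·2744 + 27·169 ≡ 16 (mod 19). Nonzero ⇒ E is nonsingular.
For each x ∈ F_19, compute rhs = x³ + 14·x + 13 mod 19, then count y ∈ F_19 with y² ≡ rhs.
  x = 0: rhs = 13, matching y values: none (0 points).
  x = 1: rhs = 9, matching y values: 3, 16 (2 points).
  x = 2: rhs = 11, matching y values: 7, 12 (2 points).
  x = 3: rhs = 6, matching y values: 5, 14 (2 points).
  x = 4: rhs = 0, matching y values: 0 (1 points).
  x = 5: rhs = 18, matching y values: none (0 points).
  x = 6: rhs = 9, matching y values: 3, 16 (2 points).
  x = 7: rhs = 17, matching y values: 6, 13 (2 points).
  x = 8: rhs = 10, matching y values: none (0 points).
  x = 9: rhs = 13, matching y values: none (0 points).
  x = 10: rhs = 13, matching y values: none (0 points).
  x = 11: rhs = 16, matching y values: 4, 15 (2 points).
  x = 12: rhs = 9, matching y values: 3, 16 (2 points).
  x = 13: rhs = 17, matching y values: 6, 13 (2 points).
  x = 14: rhs = 8, matching y values: none (0 points).
  x = 15: rhs = 7, matching y values: 8, 11 (2 points).
  x = 16: rhs = 1, matching y values: 1, 18 (2 points).
  x = 17: rhs = 15, matching y values: none (0 points).
  x = 18: rhs = 17, matching y values: 6, 13 (2 points).
Total affine count: 23.
Full point count |E(F_19)| = 23 + 1 = 24.
Hasse bound: |24 − (19+1)| = |4| = 4 ≤ 2√19 ≈ 8.7178 ✓.


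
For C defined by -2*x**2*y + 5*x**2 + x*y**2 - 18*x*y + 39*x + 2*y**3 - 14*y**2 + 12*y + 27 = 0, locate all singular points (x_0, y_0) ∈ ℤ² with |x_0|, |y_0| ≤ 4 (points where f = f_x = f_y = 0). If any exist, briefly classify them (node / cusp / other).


Singular points: {(-3, 3)}; classification: node.

Compute partial derivatives:
  f_x = -4*x*y + 10*x + y**2 - 18*y + 39.
  f_y = -2*x**2 + 2*x*y - 18*x + 6*y**2 - 28*y + 12.
Scan x_0 ∈ {−4, ..., 4}. For each x_0, f_y(x_0, y) is a polynomial in y; find its integer roots y ∈ {−4, ..., 4}, then test f_x and f at those candidates.
  x = -4: f_y(-4, y) = 6*y**2 - 36*y + 52; no integer root y with |y| ≤ 4.
  x = -3: f_y(-3, y) = 6*y**2 - 34*y + 48; vanishes at y ∈ {3}. (-3, 3): f_x = 0, f = 0 — SINGULAR.
  x = -2: f_y(-2, y) = 6*y**2 - 32*y + 40; vanishes at y ∈ {2}. (-2, 2): f_x = 3 ≠ 0.
  x = -1: f_y(-1, y) = 6*y**2 - 30*y + 28; no integer root y with |y| ≤ 4.
  x = 0: f_y(0, y) = 6*y**2 - 28*y + 12; no integer root y with |y| ≤ 4.
  x = 1: f_y(1, y) = 6*y**2 - 26*y - 8; no integer root y with |y| ≤ 4.
  x = 2: f_y(2, y) = 6*y**2 - 24*y - 32; no integer root y with |y| ≤ 4.
  x = 3: f_y(3, y) = 6*y**2 - 22*y - 60; no integer root y with |y| ≤ 4.
  x = 4: f_y(4, y) = 6*y**2 - 20*y - 92; no integer root y with |y| ≤ 4.
Only singular point on the grid: (-3, 3).
Classify: substitute x = -3 + u, y = 3 + v and expand: f = -2*u**2*v - u**2 + u*v**2 + 2*v**3 + v**2.
No constant or linear terms (consistent with a singular point). Quadratic part: -u**2 + v**2. Cubic part: -2*u**2*v + u*v**2 + 2*v**3.
The quadratic part v**2 - u**2 = (v − u)(v + u) splits into two distinct linear factors, so there are two distinct tangent lines y − 3 = ±(x − -3) — this is a node (ordinary double point).
Classification: node.


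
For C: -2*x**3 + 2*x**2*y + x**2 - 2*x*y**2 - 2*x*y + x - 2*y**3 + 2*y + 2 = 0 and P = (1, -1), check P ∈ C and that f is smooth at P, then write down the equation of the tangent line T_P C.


Tangent line at P: 7 - 7*x = 0.

Step 1: f(1, -1) = 0, so P lies on C.
Step 2: partial derivatives
  f_x(x, y) = -6*x**2 + 4*x*y + 2*x - 2*y**2 - 2*y + 1, f_y(x, y) = 2*x**2 - 4*x*y - 2*x - 6*y**2 + 2.
  f_x(P) = -7, f_y(P) = 0 (gradient nonzero, so P is smooth).
Step 3: tangent line at P: -7·(x − 1) + 0·(y − -1) = 0.
Expanding: 7 - 7*x = 0.


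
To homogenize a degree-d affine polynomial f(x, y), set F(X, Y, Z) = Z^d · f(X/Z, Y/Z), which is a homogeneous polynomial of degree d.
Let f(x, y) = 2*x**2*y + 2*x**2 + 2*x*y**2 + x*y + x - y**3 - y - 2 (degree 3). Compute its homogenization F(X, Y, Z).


F(X, Y, Z) = 2*X**2*Y + 2*X**2*Z + 2*X*Y**2 + X*Y*Z + X*Z**2 - Y**3 - Y*Z**2 - 2*Z**3

deg(f) = 3.
Substitute x = X/Z, y = Y/Z into f, then multiply by Z^3.
  monomial 2·x^2·y^1 ↦ 2·X^2·Y^1·Z^0.
  monomial 2·x^2·y^0 ↦ 2·X^2·Y^0·Z^1.
  monomial 2·x^1·y^2 ↦ 2·X^1·Y^2·Z^0.
  monomial 1·x^1·y^1 ↦ 1·X^1·Y^1·Z^1.
  monomial 1·x^1·y^0 ↦ 1·X^1·Y^0·Z^2.
  monomial -1·x^0·y^3 ↦ -1·X^0·Y^3·Z^0.
  monomial -1·x^0·y^1 ↦ -1·X^0·Y^1·Z^2.
  monomial -2·x^0·y^0 ↦ -2·X^0·Y^0·Z^3.
Collecting: F(X, Y, Z) = 2*X**2*Y + 2*X**2*Z + 2*X*Y**2 + X*Y*Z + X*Z**2 - Y**3 - Y*Z**2 - 2*Z**3.


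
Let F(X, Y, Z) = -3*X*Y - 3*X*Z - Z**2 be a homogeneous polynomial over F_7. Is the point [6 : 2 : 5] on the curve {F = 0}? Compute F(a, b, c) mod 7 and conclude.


F(6,2,5) ≡ 3 (mod 7); P is NOT on the curve.

Evaluate F(6, 2, 5) term-by-term (mod 7).
  -3*X*Y ↦ -3·6·2·1 = -36
  -3*X*Z ↦ -3·6·1·5 = -90
  -Z**2 ↦ -1·1·1·25 = -25
Sum: F(6, 2, 5) = (-36) + (-90) + (-25) = -151.
Reducing mod 7: -151 ≡ 3 (mod 7).
Since F(a, b, c) ≡ 3 ≠ 0 (mod 7), P does NOT lie on the curve.


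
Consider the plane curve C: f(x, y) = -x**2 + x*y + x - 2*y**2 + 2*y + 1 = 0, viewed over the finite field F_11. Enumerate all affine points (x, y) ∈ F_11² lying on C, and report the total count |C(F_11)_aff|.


Affine F_11-points: {(0, 3), (0, 9), (4, 0), (4, 3), (8, 0), (8, 5), (9, 5), (9, 6), (10, 8), (10, 9)}; count = 10.

For each of the 121 pairs (x, y) ∈ F_11², evaluate f(x, y) mod 11. Record the zeros.
  x = 0: [0↦1, 1↦1, 2↦8, 3↦0, 4↦10, 5↦5, 6↦7, 7↦5, 8↦10, 9↦0, 10↦8]  zeros at y ∈ {3, 9}
  x = 1: [0↦1, 1↦2, 2↦10, 3↦3, 4↦3, 5↦10, 6↦2, 7↦1, 8↦7, 9↦9, 10↦7]  zeros at y ∈ ∅
  x = 2: [0↦10, 1↦1, 2↦10, 3↦4, 4↦5, 5↦2, 6↦6, 7↦6, 8↦2, 9↦5, 10↦4]  zeros at y ∈ ∅
  x = 3: [0↦6, 1↦9, 2↦8, 3↦3, 4↦5, 5↦3, 6↦8, 7↦9, 8↦6, 9↦10, 10↦10]  zeros at y ∈ ∅
  x = 4: [0↦0, 1↦4, 2↦4, 3↦0, 4↦3, 5↦2, 6↦8, 7↦10, 8↦8, 9↦2, 10↦3]  zeros at y ∈ {0, 3}
  x = 5: [0↦3, 1↦8, 2↦9, 3↦6, 4↦10, 5↦10, 6↦6, 7↦9, 8↦8, 9↦3, 10↦5]  zeros at y ∈ ∅
  x = 6: [0↦4, 1↦10, 2↦1, 3↦10, 4↦4, 5↦5, 6↦2, 7↦6, 8↦6, 9↦2, 10↦5]  zeros at y ∈ ∅
  x = 7: [0↦3, 1↦10, 2↦2, 3↦1, 4↦7, 5↦9, 6↦7, 7↦1, 8↦2, 9↦10, 10↦3]  zeros at y ∈ ∅
  x = 8: [0↦0, 1↦8, 2↦1, 3↦1, 4↦8, 5↦0, 6↦10, 7↦5, 8↦7, 9↦5, 10↦10]  zeros at y ∈ {0, 5}
  x = 9: [0↦6, 1↦4, 2↦9, 3↦10, 4↦7, 5↦0, 6↦0, 7↦7, 8↦10, 9↦9, 10↦4]  zeros at y ∈ {5, 6}
  x = 10: [0↦10, 1↦9, 2↦4, 3↦6, 4↦4, 5↦9, 6↦10, 7↦7, 8↦0, 9↦0, 10↦7]  zeros at y ∈ {8, 9}
Collecting zeros: affine points = {(0, 3), (0, 9), (4, 0), (4, 3), (8, 0), (8, 5), (9, 5), (9, 6), (10, 8), (10, 9)}.
Total count |C(F_11)_aff| = 10.


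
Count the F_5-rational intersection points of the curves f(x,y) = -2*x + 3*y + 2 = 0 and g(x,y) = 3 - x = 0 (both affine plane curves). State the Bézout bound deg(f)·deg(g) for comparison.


Common zeros: {(3, 3)}; count = 1; Bézout bound = 1.

deg(f) = 1, deg(g) = 1, so Bézout bound = 1.
Scan x ∈ F_5. For each x, list the y ∈ F_5 with f(x, y) ≡ 0 and those with g(x, y) ≡ 0 (mod 5); the common zeros in that column are the intersection.
  x = 0: f ≡ 0 at y ∈ {1}; g ≡ 0 at y ∈ ∅; common: ∅.
  x = 1: f ≡ 0 at y ∈ {0}; g ≡ 0 at y ∈ ∅; common: ∅.
  x = 2: f ≡ 0 at y ∈ {4}; g ≡ 0 at y ∈ ∅; common: ∅.
  x = 3: f ≡ 0 at y ∈ {3}; g ≡ 0 at y ∈ {0, 1, 2, 3, 4}; common: {3}.
  x = 4: f ≡ 0 at y ∈ {2}; g ≡ 0 at y ∈ ∅; common: ∅.
Collecting: common zeros = {(3, 3)}, so the count is 1.
Comparison with the Bézout bound: 1 ≤ 1 = deg(f)·deg(g), as expected for curves with no common component (the bound is attained).


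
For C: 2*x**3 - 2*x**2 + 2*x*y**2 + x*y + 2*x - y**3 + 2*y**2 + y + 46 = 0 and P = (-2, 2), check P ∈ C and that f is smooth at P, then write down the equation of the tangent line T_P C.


Tangent line at P: 44*x - 21*y + 130 = 0.

Step 1: f(-2, 2) = 0, so P lies on C.
Step 2: partial derivatives
  f_x(x, y) = 6*x**2 - 4*x + 2*y**2 + y + 2, f_y(x, y) = 4*x*y + x - 3*y**2 + 4*y + 1.
  f_x(P) = 44, f_y(P) = -21 (gradient nonzero, so P is smooth).
Step 3: tangent line at P: 44·(x − -2) + -21·(y − 2) = 0.
Expanding: 44*x - 21*y + 130 = 0.


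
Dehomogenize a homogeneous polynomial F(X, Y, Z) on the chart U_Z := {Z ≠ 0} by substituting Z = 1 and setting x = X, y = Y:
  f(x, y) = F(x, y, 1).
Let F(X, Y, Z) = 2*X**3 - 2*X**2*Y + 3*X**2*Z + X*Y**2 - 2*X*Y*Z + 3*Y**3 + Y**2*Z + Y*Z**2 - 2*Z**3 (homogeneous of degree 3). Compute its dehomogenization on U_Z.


f(x, y) = 2*x**3 - 2*x**2*y + 3*x**2 + x*y**2 - 2*x*y + 3*y**3 + y**2 + y - 2

On U_Z we set Z = 1. Each monomial c·X^i·Y^j·Z^k in F becomes c·x^i·y^j·1^k = c·x^i·y^j.
Substituting Z = 1: F(X, Y, 1) = 2*x**3 - 2*x**2*y + 3*x**2 + x*y**2 - 2*x*y + 3*y**3 + y**2 + y - 2.
Note: deg(f) ≤ deg(F) = 3; strict inequality happens when F is divisible by Z (lost terms).


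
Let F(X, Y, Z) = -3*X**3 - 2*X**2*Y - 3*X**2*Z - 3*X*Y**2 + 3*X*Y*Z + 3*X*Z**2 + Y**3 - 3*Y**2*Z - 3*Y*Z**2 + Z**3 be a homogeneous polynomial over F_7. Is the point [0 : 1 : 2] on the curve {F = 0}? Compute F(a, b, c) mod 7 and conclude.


F(0,1,2) ≡ 5 (mod 7); P is NOT on the curve.

Evaluate F(0, 1, 2) term-by-term (mod 7).
  -3*X**3 ↦ -3·0·1·1 = 0
  -2*X**2*Y ↦ -2·0·1·1 = 0
  -3*X**2*Z ↦ -3·0·1·2 = 0
  -3*X*Y**2 ↦ -3·0·1·1 = 0
  3*X*Y*Z ↦ 3·0·1·2 = 0
  3*X*Z**2 ↦ 3·0·1·4 = 0
  Y**3 ↦ 1·1·1·1 = 1
  -3*Y**2*Z ↦ -3·1·1·2 = -6
  -3*Y*Z**2 ↦ -3·1·1·4 = -12
  Z**3 ↦ 1·1·1·8 = 8
Sum: F(0, 1, 2) = (0) + (0) + (0) + (0) + (0) + (0) + (1) + (-6) + (-12) + (8) = -9.
Reducing mod 7: -9 ≡ 5 (mod 7).
Since F(a, b, c) ≡ 5 ≠ 0 (mod 7), P does NOT lie on the curve.


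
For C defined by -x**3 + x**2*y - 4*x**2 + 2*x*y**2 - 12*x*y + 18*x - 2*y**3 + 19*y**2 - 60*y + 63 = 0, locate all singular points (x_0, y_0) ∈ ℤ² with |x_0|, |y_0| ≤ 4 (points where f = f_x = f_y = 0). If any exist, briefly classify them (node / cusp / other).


Singular points: {(0, 3)}; classification: node.

Compute partial derivatives:
  f_x = -3*x**2 + 2*x*y - 8*x + 2*y**2 - 12*y + 18.
  f_y = x**2 + 4*x*y - 12*x - 6*y**2 + 38*y - 60.
Scan x_0 ∈ {−4, ..., 4}. For each x_0, f_y(x_0, y) is a polynomial in y; find its integer roots y ∈ {−4, ..., 4}, then test f_x and f at those candidates.
  x = -4: f_y(-4, y) = -6*y**2 + 22*y + 4; no integer root y with |y| ≤ 4.
  x = -3: f_y(-3, y) = -6*y**2 + 26*y - 15; no integer root y with |y| ≤ 4.
  x = -2: f_y(-2, y) = -6*y**2 + 30*y - 32; no integer root y with |y| ≤ 4.
  x = -1: f_y(-1, y) = -6*y**2 + 34*y - 47; no integer root y with |y| ≤ 4.
  x = 0: f_y(0, y) = -6*y**2 + 38*y - 60; vanishes at y ∈ {3}. (0, 3): f_x = 0, f = 0 — SINGULAR.
  x = 1: f_y(1, y) = -6*y**2 + 42*y - 71; no integer root y with |y| ≤ 4.
  x = 2: f_y(2, y) = -6*y**2 + 46*y - 80; no integer root y with |y| ≤ 4.
  x = 3: f_y(3, y) = -6*y**2 + 50*y - 87; no integer root y with |y| ≤ 4.
  x = 4: f_y(4, y) = -6*y**2 + 54*y - 92; no integer root y with |y| ≤ 4.
Only singular point on the grid: (0, 3).
Classify: substitute x = 0 + u, y = 3 + v and expand: f = -u**3 + u**2*v - u**2 + 2*u*v**2 - 2*v**3 + v**2.
No constant or linear terms (consistent with a singular point). Quadratic part: -u**2 + v**2. Cubic part: -u**3 + u**2*v + 2*u*v**2 - 2*v**3.
The quadratic part v**2 - u**2 = (v − u)(v + u) splits into two distinct linear factors, so there are two distinct tangent lines y − 3 = ±(x − 0) — this is a node (ordinary double point).
Classification: node.


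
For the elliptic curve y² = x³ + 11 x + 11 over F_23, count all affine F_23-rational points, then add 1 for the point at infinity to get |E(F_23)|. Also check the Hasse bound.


Affine points = {(1, 0), (2, 8), (2, 15), (3, 5), (3, 18), (4, 2), (4, 21), (8, 6), (8, 17), (12, 10), (12, 13), (15, 3), (15, 20), (19, 8), (19, 15), (21, 2), (21, 21)}; affine count = 17; |E(F_23)| = 18.

Discriminant check: Δ ∝ 4a³ + 27b² = 4·11³ + 27·11² = 4·1331 + 27·121 ≡ 12 (mod 23). Nonzero ⇒ E is nonsingular.
For each x ∈ F_23, compute rhs = x³ + 11·x + 11 mod 23, then count y ∈ F_23 with y² ≡ rhs.
  x = 0: rhs = 11, matching y values: none (0 points).
  x = 1: rhs = 0, matching y values: 0 (1 points).
  x = 2: rhs = 18, matching y values: 8, 15 (2 points).
  x = 3: rhs = 2, matching y values: 5, 18 (2 points).
  x = 4: rhs = 4, matching y values: 2, 21 (2 points).
  x = 5: rhs = 7, matching y values: none (0 points).
  x = 6: rhs = 17, matching y values: none (0 points).
  x = 7: rhs = 17, matching y values: none (0 points).
  x = 8: rhs = 13, matching y values: 6, 17 (2 points).
  x = 9: rhs = 11, matching y values: none (0 points).
  x = 10: rhs = 17, matching y values: none (0 points).
  x = 11: rhs = 14, matching y values: none (0 points).
  x = 12: rhs = 8, matching y values: 10, 13 (2 points).
  x = 13: rhs = 5, matching y values: none (0 points).
  x = 14: rhs = 11, matching y values: none (0 points).
  x = 15: rhs = 9, matching y values: 3, 20 (2 points).
  x = 16: rhs = 5, matching y values: none (0 points).
  x = 17: rhs = 5, matching y values: none (0 points).
  x = 18: rhs = 15, matching y values: none (0 points).
  x = 19: rhs = 18, matching y values: 8, 15 (2 points).
  x = 20: rhs = 20, matching y values: none (0 points).
  x = 21: rhs = 4, matching y values: 2, 21 (2 points).
  x = 22: rhs = 22, matching y values: none (0 points).
Total affine count: 17.
Full point count |E(F_23)| = 17 + 1 = 18.
Hasse bound: |18 − (23+1)| = |-6| = 6 ≤ 2√23 ≈ 9.5917 ✓.


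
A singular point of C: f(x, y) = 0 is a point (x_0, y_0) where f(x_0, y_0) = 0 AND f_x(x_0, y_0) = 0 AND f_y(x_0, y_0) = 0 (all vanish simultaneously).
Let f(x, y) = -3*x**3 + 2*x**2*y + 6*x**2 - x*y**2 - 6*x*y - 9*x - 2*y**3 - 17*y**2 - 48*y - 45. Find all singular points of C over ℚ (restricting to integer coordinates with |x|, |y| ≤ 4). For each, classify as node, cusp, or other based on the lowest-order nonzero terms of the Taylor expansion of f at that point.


Singular points: {(0, -3)}; classification: cusp.

Compute partial derivatives:
  f_x = -9*x**2 + 4*x*y + 12*x - y**2 - 6*y - 9.
  f_y = 2*x**2 - 2*x*y - 6*x - 6*y**2 - 34*y - 48.
Scan x_0 ∈ {−4, ..., 4}. For each x_0, f_y(x_0, y) is a polynomial in y; find its integer roots y ∈ {−4, ..., 4}, then test f_x and f at those candidates.
  x = -4: f_y(-4, y) = -6*y**2 - 26*y + 8; no integer root y with |y| ≤ 4.
  x = -3: f_y(-3, y) = -6*y**2 - 28*y - 12; no integer root y with |y| ≤ 4.
  x = -2: f_y(-2, y) = -6*y**2 - 30*y - 28; no integer root y with |y| ≤ 4.
  x = -1: f_y(-1, y) = -6*y**2 - 32*y - 40; vanishes at y ∈ {-2}. (-1, -2): f_x = -14 ≠ 0.
  x = 0: f_y(0, y) = -6*y**2 - 34*y - 48; vanishes at y ∈ {-3}. (0, -3): f_x = 0, f = 0 — SINGULAR.
  x = 1: f_y(1, y) = -6*y**2 - 36*y - 52; no integer root y with |y| ≤ 4.
  x = 2: f_y(2, y) = -6*y**2 - 38*y - 52; vanishes at y ∈ {-2}. (2, -2): f_x = -29 ≠ 0.
  x = 3: f_y(3, y) = -6*y**2 - 40*y - 48; no integer root y with |y| ≤ 4.
  x = 4: f_y(4, y) = -6*y**2 - 42*y - 40; no integer root y with |y| ≤ 4.
Only singular point on the grid: (0, -3).
Classify: substitute x = 0 + u, y = -3 + v and expand: f = -3*u**3 + 2*u**2*v - u*v**2 - 2*v**3 + v**2.
No constant or linear terms (consistent with a singular point). Quadratic part: v**2. Cubic part: -3*u**3 + 2*u**2*v - u*v**2 - 2*v**3.
The quadratic part v**2 is a perfect square, so there is a single (double) tangent line v = 0, i.e. y = -3. Restricting the cubic part to that line (v = 0) leaves -3*u**3 ≠ 0, so f is not divisible by v and the branch is v² ≈ 3*u**3 to lowest order — this is a cusp.
Classification: cusp.


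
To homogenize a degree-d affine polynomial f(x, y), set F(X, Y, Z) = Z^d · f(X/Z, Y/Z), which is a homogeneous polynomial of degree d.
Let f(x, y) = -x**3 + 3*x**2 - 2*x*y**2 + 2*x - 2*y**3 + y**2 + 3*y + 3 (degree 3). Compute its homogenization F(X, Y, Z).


F(X, Y, Z) = -X**3 + 3*X**2*Z - 2*X*Y**2 + 2*X*Z**2 - 2*Y**3 + Y**2*Z + 3*Y*Z**2 + 3*Z**3

deg(f) = 3.
Substitute x = X/Z, y = Y/Z into f, then multiply by Z^3.
  monomial -1·x^3·y^0 ↦ -1·X^3·Y^0·Z^0.
  monomial 3·x^2·y^0 ↦ 3·X^2·Y^0·Z^1.
  monomial -2·x^1·y^2 ↦ -2·X^1·Y^2·Z^0.
  monomial 2·x^1·y^0 ↦ 2·X^1·Y^0·Z^2.
  monomial -2·x^0·y^3 ↦ -2·X^0·Y^3·Z^0.
  monomial 1·x^0·y^2 ↦ 1·X^0·Y^2·Z^1.
  monomial 3·x^0·y^1 ↦ 3·X^0·Y^1·Z^2.
  monomial 3·x^0·y^0 ↦ 3·X^0·Y^0·Z^3.
Collecting: F(X, Y, Z) = -X**3 + 3*X**2*Z - 2*X*Y**2 + 2*X*Z**2 - 2*Y**3 + Y**2*Z + 3*Y*Z**2 + 3*Z**3.


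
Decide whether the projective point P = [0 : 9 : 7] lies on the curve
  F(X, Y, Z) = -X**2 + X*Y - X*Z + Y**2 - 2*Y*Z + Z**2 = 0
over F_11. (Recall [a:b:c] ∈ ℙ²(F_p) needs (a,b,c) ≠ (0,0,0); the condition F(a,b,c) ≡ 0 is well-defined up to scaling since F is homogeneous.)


F(0,9,7) ≡ 4 (mod 11); P is NOT on the curve.

Evaluate F(0, 9, 7) term-by-term (mod 11).
  -X**2 ↦ -1·0·1·1 = 0
  X*Y ↦ 1·0·9·1 = 0
  -X*Z ↦ -1·0·1·7 = 0
  Y**2 ↦ 1·1·81·1 = 81
  -2*Y*Z ↦ -2·1·9·7 = -126
  Z**2 ↦ 1·1·1·49 = 49
Sum: F(0, 9, 7) = (0) + (0) + (0) + (81) + (-126) + (49) = 4.
Reducing mod 11: 4 ≡ 4 (mod 11).
Since F(a, b, c) ≡ 4 ≠ 0 (mod 11), P does NOT lie on the curve.


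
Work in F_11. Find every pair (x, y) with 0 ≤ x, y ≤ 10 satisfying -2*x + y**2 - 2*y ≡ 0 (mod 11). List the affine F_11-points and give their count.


Affine F_11-points: {(0, 0), (0, 2), (1, 6), (1, 7), (2, 5), (2, 8), (4, 4), (4, 9), (5, 1), (7, 3), (7, 10)}; count = 11.

For each of the 121 pairs (x, y) ∈ F_11², evaluate f(x, y) mod 11. Record the zeros.
  x = 0: [0↦0, 1↦10, 2↦0, 3↦3, 4↦8, 5↦4, 6↦2, 7↦2, 8↦4, 9↦8, 10↦3]  zeros at y ∈ {0, 2}
  x = 1: [0↦9, 1↦8, 2↦9, 3↦1, 4↦6, 5↦2, 6↦0, 7↦0, 8↦2, 9↦6, 10↦1]  zeros at y ∈ {6, 7}
  x = 2: [0↦7, 1↦6, 2↦7, 3↦10, 4↦4, 5↦0, 6↦9, 7↦9, 8↦0, 9↦4, 10↦10]  zeros at y ∈ {5, 8}
  x = 3: [0↦5, 1↦4, 2↦5, 3↦8, 4↦2, 5↦9, 6↦7, 7↦7, 8↦9, 9↦2, 10↦8]  zeros at y ∈ ∅
  x = 4: [0↦3, 1↦2, 2↦3, 3↦6, 4↦0, 5↦7, 6↦5, 7↦5, 8↦7, 9↦0, 10↦6]  zeros at y ∈ {4, 9}
  x = 5: [0↦1, 1↦0, 2↦1, 3↦4, 4↦9, 5↦5, 6↦3, 7↦3, 8↦5, 9↦9, 10↦4]  zeros at y ∈ {1}
  x = 6: [0↦10, 1↦9, 2↦10, 3↦2, 4↦7, 5↦3, 6↦1, 7↦1, 8↦3, 9↦7, 10↦2]  zeros at y ∈ ∅
  x = 7: [0↦8, 1↦7, 2↦8, 3↦0, 4↦5, 5↦1, 6↦10, 7↦10, 8↦1, 9↦5, 10↦0]  zeros at y ∈ {3, 10}
  x = 8: [0↦6, 1↦5, 2↦6, 3↦9, 4↦3, 5↦10, 6↦8, 7↦8, 8↦10, 9↦3, 10↦9]  zeros at y ∈ ∅
  x = 9: [0↦4, 1↦3, 2↦4, 3↦7, 4↦1, 5↦8, 6↦6, 7↦6, 8↦8, 9↦1, 10↦7]  zeros at y ∈ ∅
  x = 10: [0↦2, 1↦1, 2↦2, 3↦5, 4↦10, 5↦6, 6↦4, 7↦4, 8↦6, 9↦10, 10↦5]  zeros at y ∈ ∅
Collecting zeros: affine points = {(0, 0), (0, 2), (1, 6), (1, 7), (2, 5), (2, 8), (4, 4), (4, 9), (5, 1), (7, 3), (7, 10)}.
Total count |C(F_11)_aff| = 11.


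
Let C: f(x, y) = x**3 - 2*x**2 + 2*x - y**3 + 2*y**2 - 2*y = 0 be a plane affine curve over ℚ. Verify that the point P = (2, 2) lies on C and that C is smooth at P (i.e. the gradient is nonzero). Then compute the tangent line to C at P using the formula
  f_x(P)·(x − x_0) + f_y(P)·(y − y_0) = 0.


Tangent line at P: 6*x - 6*y = 0.

Step 1: f(2, 2) = 0, so P lies on C.
Step 2: partial derivatives
  f_x(x, y) = 3*x**2 - 4*x + 2, f_y(x, y) = -3*y**2 + 4*y - 2.
  f_x(P) = 6, f_y(P) = -6 (gradient nonzero, so P is smooth).
Step 3: tangent line at P: 6·(x − 2) + -6·(y − 2) = 0.
Expanding: 6*x - 6*y = 0.


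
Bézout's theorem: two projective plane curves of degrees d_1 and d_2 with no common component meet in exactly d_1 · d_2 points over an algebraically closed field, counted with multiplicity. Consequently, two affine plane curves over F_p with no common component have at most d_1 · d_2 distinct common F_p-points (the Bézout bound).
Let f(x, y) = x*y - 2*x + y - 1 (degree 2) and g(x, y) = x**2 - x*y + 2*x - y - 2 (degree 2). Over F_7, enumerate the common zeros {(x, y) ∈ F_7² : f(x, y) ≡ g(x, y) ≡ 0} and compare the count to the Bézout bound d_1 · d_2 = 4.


Common zeros: ∅; count = 0; Bézout bound = 4.

deg(f) = 2, deg(g) = 2, so Bézout bound = 4.
Scan x ∈ F_7. For each x, list the y ∈ F_7 with f(x, y) ≡ 0 and those with g(x, y) ≡ 0 (mod 7); the common zeros in that column are the intersection.
  x = 0: f ≡ 0 at y ∈ {1}; g ≡ 0 at y ∈ {5}; common: ∅.
  x = 1: f ≡ 0 at y ∈ {5}; g ≡ 0 at y ∈ {4}; common: ∅.
  x = 2: f ≡ 0 at y ∈ {4}; g ≡ 0 at y ∈ {2}; common: ∅.
  x = 3: f ≡ 0 at y ∈ {0}; g ≡ 0 at y ∈ {5}; common: ∅.
  x = 4: f ≡ 0 at y ∈ {6}; g ≡ 0 at y ∈ {3}; common: ∅.
  x = 5: f ≡ 0 at y ∈ {3}; g ≡ 0 at y ∈ {2}; common: ∅.
  x = 6: f ≡ 0 at y ∈ ∅; g ≡ 0 at y ∈ ∅; common: ∅.
Collecting: common zeros = ∅, so the count is 0.
Comparison with the Bézout bound: 0 ≤ 4 = deg(f)·deg(g), as expected for curves with no common component (the affine F_7-count falls short of the bound because intersections may lie at infinity, over extension fields, or carry multiplicity).


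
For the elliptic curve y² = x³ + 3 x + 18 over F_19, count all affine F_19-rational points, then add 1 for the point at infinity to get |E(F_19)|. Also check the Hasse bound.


Affine points = {(3, 4), (3, 15), (5, 5), (5, 14), (6, 9), (6, 10), (14, 7), (14, 12), (16, 1), (16, 18), (17, 2), (17, 17)}; affine count = 12; |E(F_19)| = 13.

Discriminant check: Δ ∝ 4a³ + 27b² = 4·3³ + 27·18² = 4·27 + 27·324 ≡ 2 (mod 19). Nonzero ⇒ E is nonsingular.
For each x ∈ F_19, compute rhs = x³ + 3·x + 18 mod 19, then count y ∈ F_19 with y² ≡ rhs.
  x = 0: rhs = 18, matching y values: none (0 points).
  x = 1: rhs = 3, matching y values: none (0 points).
  x = 2: rhs = 13, matching y values: none (0 points).
  x = 3: rhs = 16, matching y values: 4, 15 (2 points).
  x = 4: rhs = 18, matching y values: none (0 points).
  x = 5: rhs = 6, matching y values: 5, 14 (2 points).
  x = 6: rhs = 5, matching y values: 9, 10 (2 points).
  x = 7: rhs = 2, matching y values: none (0 points).
  x = 8: rhs = 3, matching y values: none (0 points).
  x = 9: rhs = 14, matching y values: none (0 points).
  x = 10: rhs = 3, matching y values: none (0 points).
  x = 11: rhs = 14, matching y values: none (0 points).
  x = 12: rhs = 15, matching y values: none (0 points).
  x = 13: rhs = 12, matching y values: none (0 points).
  x = 14: rhs = 11, matching y values: 7, 12 (2 points).
  x = 15: rhs = 18, matching y values: none (0 points).
  x = 16: rhs = 1, matching y values: 1, 18 (2 points).
  x = 17: rhs = 4, matching y values: 2, 17 (2 points).
  x = 18: rhs = 14, matching y values: none (0 points).
Total affine count: 12.
Full point count |E(F_19)| = 12 + 1 = 13.
Hasse bound: |13 − (19+1)| = |-7| = 7 ≤ 2√19 ≈ 8.7178 ✓.


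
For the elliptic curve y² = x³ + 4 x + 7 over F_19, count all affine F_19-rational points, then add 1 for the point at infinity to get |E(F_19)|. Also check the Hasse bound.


Affine points = {(0, 8), (0, 11), (2, 2), (2, 17), (4, 7), (4, 12), (5, 0), (6, 0), (7, 6), (7, 13), (8, 0), (12, 4), (12, 15), (16, 5), (16, 14)}; affine count = 15; |E(F_19)| = 16.

Discriminant check: Δ ∝ 4a³ + 27b² = 4·4³ + 27·7² = 4·64 + 27·49 ≡ 2 (mod 19). Nonzero ⇒ E is nonsingular.
For each x ∈ F_19, compute rhs = x³ + 4·x + 7 mod 19, then count y ∈ F_19 with y² ≡ rhs.
  x = 0: rhs = 7, matching y values: 8, 11 (2 points).
  x = 1: rhs = 12, matching y values: none (0 points).
  x = 2: rhs = 4, matching y values: 2, 17 (2 points).
  x = 3: rhs = 8, matching y values: none (0 points).
  x = 4: rhs = 11, matching y values: 7, 12 (2 points).
  x = 5: rhs = 0, matching y values: 0 (1 points).
  x = 6: rhs = 0, matching y values: 0 (1 points).
  x = 7: rhs = 17, matching y values: 6, 13 (2 points).
  x = 8: rhs = 0, matching y values: 0 (1 points).
  x = 9: rhs = 12, matching y values: none (0 points).
  x = 10: rhs = 2, matching y values: none (0 points).
  x = 11: rhs = 14, matching y values: none (0 points).
  x = 12: rhs = 16, matching y values: 4, 15 (2 points).
  x = 13: rhs = 14, matching y values: none (0 points).
  x = 14: rhs = 14, matching y values: none (0 points).
  x = 15: rhs = 3, matching y values: none (0 points).
  x = 16: rhs = 6, matching y values: 5, 14 (2 points).
  x = 17: rhs = 10, matching y values: none (0 points).
  x = 18: rhs = 2, matching y values: none (0 points).
Total affine count: 15.
Full point count |E(F_19)| = 15 + 1 = 16.
Hasse bound: |16 − (19+1)| = |-4| = 4 ≤ 2√19 ≈ 8.7178 ✓.


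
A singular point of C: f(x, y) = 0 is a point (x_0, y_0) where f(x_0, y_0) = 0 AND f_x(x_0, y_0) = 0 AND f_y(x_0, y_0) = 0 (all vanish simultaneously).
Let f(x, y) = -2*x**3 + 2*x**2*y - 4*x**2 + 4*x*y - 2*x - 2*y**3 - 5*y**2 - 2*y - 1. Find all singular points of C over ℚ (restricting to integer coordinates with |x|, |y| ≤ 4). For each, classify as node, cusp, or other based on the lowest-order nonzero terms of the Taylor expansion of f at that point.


Singular points: {(-1, -1)}; classification: cusp.

Compute partial derivatives:
  f_x = -6*x**2 + 4*x*y - 8*x + 4*y - 2.
  f_y = 2*x**2 + 4*x - 6*y**2 - 10*y - 2.
Scan x_0 ∈ {−4, ..., 4}. For each x_0, f_y(x_0, y) is a polynomial in y; find its integer roots y ∈ {−4, ..., 4}, then test f_x and f at those candidates.
  x = -4: f_y(-4, y) = -6*y**2 - 10*y + 14; no integer root y with |y| ≤ 4.
  x = -3: f_y(-3, y) = -6*y**2 - 10*y + 4; vanishes at y ∈ {-2}. (-3, -2): f_x = -16 ≠ 0.
  x = -2: f_y(-2, y) = -6*y**2 - 10*y - 2; no integer root y with |y| ≤ 4.
  x = -1: f_y(-1, y) = -6*y**2 - 10*y - 4; vanishes at y ∈ {-1}. (-1, -1): f_x = 0, f = 0 — SINGULAR.
  x = 0: f_y(0, y) = -6*y**2 - 10*y - 2; no integer root y with |y| ≤ 4.
  x = 1: f_y(1, y) = -6*y**2 - 10*y + 4; vanishes at y ∈ {-2}. (1, -2): f_x = -32 ≠ 0.
  x = 2: f_y(2, y) = -6*y**2 - 10*y + 14; no integer root y with |y| ≤ 4.
  x = 3: f_y(3, y) = -6*y**2 - 10*y + 28; no integer root y with |y| ≤ 4.
  x = 4: f_y(4, y) = -6*y**2 - 10*y + 46; no integer root y with |y| ≤ 4.
Only singular point on the grid: (-1, -1).
Classify: substitute x = -1 + u, y = -1 + v and expand: f = -2*u**3 + 2*u**2*v - 2*v**3 + v**2.
No constant or linear terms (consistent with a singular point). Quadratic part: v**2. Cubic part: -2*u**3 + 2*u**2*v - 2*v**3.
The quadratic part v**2 is a perfect square, so there is a single (double) tangent line v = 0, i.e. y = -1. Restricting the cubic part to that line (v = 0) leaves -2*u**3 ≠ 0, so f is not divisible by v and the branch is v² ≈ 2*u**3 to lowest order — this is a cusp.
Classification: cusp.


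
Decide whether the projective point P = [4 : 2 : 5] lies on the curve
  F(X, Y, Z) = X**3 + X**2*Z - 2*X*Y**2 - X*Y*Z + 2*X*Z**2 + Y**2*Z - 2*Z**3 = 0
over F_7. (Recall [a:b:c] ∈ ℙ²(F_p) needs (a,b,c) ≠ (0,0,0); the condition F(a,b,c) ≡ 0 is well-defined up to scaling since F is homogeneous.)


F(4,2,5) ≡ 0 (mod 7); P is on the curve.

Evaluate F(4, 2, 5) term-by-term (mod 7).
  X**3 ↦ 1·64·1·1 = 64
  X**2*Z ↦ 1·16·1·5 = 80
  -2*X*Y**2 ↦ -2·4·4·1 = -32
  -X*Y*Z ↦ -1·4·2·5 = -40
  2*X*Z**2 ↦ 2·4·1·25 = 200
  Y**2*Z ↦ 1·1·4·5 = 20
  -2*Z**3 ↦ -2·1·1·125 = -250
Sum: F(4, 2, 5) = (64) + (80) + (-32) + (-40) + (200) + (20) + (-250) = 42.
Reducing mod 7: 42 ≡ 0 (mod 7).
Since F(a, b, c) ≡ 0 (mod 7), P lies on the curve.


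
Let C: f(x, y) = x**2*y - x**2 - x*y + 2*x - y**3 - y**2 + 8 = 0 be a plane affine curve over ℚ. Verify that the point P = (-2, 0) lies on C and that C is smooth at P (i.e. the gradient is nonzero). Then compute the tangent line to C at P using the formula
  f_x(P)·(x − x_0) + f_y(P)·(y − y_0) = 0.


Tangent line at P: 6*x + 6*y + 12 = 0.

Step 1: f(-2, 0) = 0, so P lies on C.
Step 2: partial derivatives
  f_x(x, y) = 2*x*y - 2*x - y + 2, f_y(x, y) = x**2 - x - 3*y**2 - 2*y.
  f_x(P) = 6, f_y(P) = 6 (gradient nonzero, so P is smooth).
Step 3: tangent line at P: 6·(x − -2) + 6·(y − 0) = 0.
Expanding: 6*x + 6*y + 12 = 0.


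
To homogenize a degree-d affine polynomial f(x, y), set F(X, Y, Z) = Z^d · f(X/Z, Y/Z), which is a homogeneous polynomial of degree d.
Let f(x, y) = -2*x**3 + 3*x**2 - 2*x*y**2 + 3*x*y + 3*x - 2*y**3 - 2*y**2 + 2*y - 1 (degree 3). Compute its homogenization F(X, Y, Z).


F(X, Y, Z) = -2*X**3 + 3*X**2*Z - 2*X*Y**2 + 3*X*Y*Z + 3*X*Z**2 - 2*Y**3 - 2*Y**2*Z + 2*Y*Z**2 - Z**3

deg(f) = 3.
Substitute x = X/Z, y = Y/Z into f, then multiply by Z^3.
  monomial -2·x^3·y^0 ↦ -2·X^3·Y^0·Z^0.
  monomial 3·x^2·y^0 ↦ 3·X^2·Y^0·Z^1.
  monomial -2·x^1·y^2 ↦ -2·X^1·Y^2·Z^0.
  monomial 3·x^1·y^1 ↦ 3·X^1·Y^1·Z^1.
  monomial 3·x^1·y^0 ↦ 3·X^1·Y^0·Z^2.
  monomial -2·x^0·y^3 ↦ -2·X^0·Y^3·Z^0.
  monomial -2·x^0·y^2 ↦ -2·X^0·Y^2·Z^1.
  monomial 2·x^0·y^1 ↦ 2·X^0·Y^1·Z^2.
  monomial -1·x^0·y^0 ↦ -1·X^0·Y^0·Z^3.
Collecting: F(X, Y, Z) = -2*X**3 + 3*X**2*Z - 2*X*Y**2 + 3*X*Y*Z + 3*X*Z**2 - 2*Y**3 - 2*Y**2*Z + 2*Y*Z**2 - Z**3.


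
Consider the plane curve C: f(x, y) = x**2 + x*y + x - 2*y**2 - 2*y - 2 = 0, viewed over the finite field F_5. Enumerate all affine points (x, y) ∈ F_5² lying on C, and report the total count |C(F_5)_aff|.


Affine F_5-points: {(1, 0), (1, 2), (3, 0), (3, 3)}; count = 4.

For each of the 25 pairs (x, y) ∈ F_5², evaluate f(x, y) mod 5. Record the zeros.
  x = 0: [0↦3, 1↦4, 2↦1, 3↦4, 4↦3]  zeros at y ∈ ∅
  x = 1: [0↦0, 1↦2, 2↦0, 3↦4, 4↦4]  zeros at y ∈ {0, 2}
  x = 2: [0↦4, 1↦2, 2↦1, 3↦1, 4↦2]  zeros at y ∈ ∅
  x = 3: [0↦0, 1↦4, 2↦4, 3↦0, 4↦2]  zeros at y ∈ {0, 3}
  x = 4: [0↦3, 1↦3, 2↦4, 3↦1, 4↦4]  zeros at y ∈ ∅
Collecting zeros: affine points = {(1, 0), (1, 2), (3, 0), (3, 3)}.
Total count |C(F_5)_aff| = 4.


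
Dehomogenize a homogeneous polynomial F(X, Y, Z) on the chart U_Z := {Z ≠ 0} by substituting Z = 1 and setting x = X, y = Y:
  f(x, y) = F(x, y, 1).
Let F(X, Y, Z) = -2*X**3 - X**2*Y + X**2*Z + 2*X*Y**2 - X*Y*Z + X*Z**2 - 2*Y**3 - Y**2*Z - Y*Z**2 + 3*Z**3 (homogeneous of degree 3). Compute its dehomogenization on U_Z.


f(x, y) = -2*x**3 - x**2*y + x**2 + 2*x*y**2 - x*y + x - 2*y**3 - y**2 - y + 3

On U_Z we set Z = 1. Each monomial c·X^i·Y^j·Z^k in F becomes c·x^i·y^j·1^k = c·x^i·y^j.
Substituting Z = 1: F(X, Y, 1) = -2*x**3 - x**2*y + x**2 + 2*x*y**2 - x*y + x - 2*y**3 - y**2 - y + 3.
Note: deg(f) ≤ deg(F) = 3; strict inequality happens when F is divisible by Z (lost terms).


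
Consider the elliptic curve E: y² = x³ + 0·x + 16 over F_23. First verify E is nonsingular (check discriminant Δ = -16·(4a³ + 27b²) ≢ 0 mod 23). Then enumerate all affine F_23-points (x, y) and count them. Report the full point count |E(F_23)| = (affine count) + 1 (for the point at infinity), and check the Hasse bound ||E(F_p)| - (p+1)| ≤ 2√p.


Affine points = {(0, 4), (0, 19), (2, 1), (2, 22), (5, 7), (5, 16), (6, 5), (6, 18), (9, 3), (9, 20), (10, 2), (10, 21), (11, 6), (11, 17), (14, 0), (16, 8), (16, 15), (18, 11), (18, 12), (20, 9), (20, 14), (21, 10), (21, 13)}; affine count = 23; |E(F_23)| = 24.

Discriminant check: Δ ∝ 4a³ + 27b² = 4·0³ + 27·16² = 4·0 + 27·256 ≡ 12 (mod 23). Nonzero ⇒ E is nonsingular.
For each x ∈ F_23, compute rhs = x³ + 0·x + 16 mod 23, then count y ∈ F_23 with y² ≡ rhs.
  x = 0: rhs = 16, matching y values: 4, 19 (2 points).
  x = 1: rhs = 17, matching y values: none (0 points).
  x = 2: rhs = 1, matching y values: 1, 22 (2 points).
  x = 3: rhs = 20, matching y values: none (0 points).
  x = 4: rhs = 11, matching y values: none (0 points).
  x = 5: rhs = 3, matching y values: 7, 16 (2 points).
  x = 6: rhs = 2, matching y values: 5, 18 (2 points).
  x = 7: rhs = 14, matching y values: none (0 points).
  x = 8: rhs = 22, matching y values: none (0 points).
  x = 9: rhs = 9, matching y values: 3, 20 (2 points).
  x = 10: rhs = 4, matching y values: 2, 21 (2 points).
  x = 11: rhs = 13, matching y values: 6, 17 (2 points).
  x = 12: rhs = 19, matching y values: none (0 points).
  x = 13: rhs = 5, matching y values: none (0 points).
  x = 14: rhs = 0, matching y values: 0 (1 points).
  x = 15: rhs = 10, matching y values: none (0 points).
  x = 16: rhs = 18, matching y values: 8, 15 (2 points).
  x = 17: rhs = 7, matching y values: none (0 points).
  x = 18: rhs = 6, matching y values: 11, 12 (2 points).
  x = 19: rhs = 21, matching y values: none (0 points).
  x = 20: rhs = 12, matching y values: 9, 14 (2 points).
  x = 21: rhs = 8, matching y values: 10, 13 (2 points).
  x = 22: rhs = 15, matching y values: none (0 points).
Total affine count: 23.
Full point count |E(F_23)| = 23 + 1 = 24.
Hasse bound: |24 − (23+1)| = |0| = 0 ≤ 2√23 ≈ 9.5917 ✓.
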